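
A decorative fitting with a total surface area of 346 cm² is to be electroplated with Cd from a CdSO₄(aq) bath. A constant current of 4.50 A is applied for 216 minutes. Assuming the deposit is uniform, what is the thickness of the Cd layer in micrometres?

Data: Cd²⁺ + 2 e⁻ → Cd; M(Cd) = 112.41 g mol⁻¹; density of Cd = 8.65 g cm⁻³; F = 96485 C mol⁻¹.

114 μm

Q = I·t = 4.500 × 12960 = 58320 C; n(e⁻) = 0.6044 mol.
n(Cd) = n(e⁻)/2 = 0.3022 mol, so m = 0.3022 × 112.41 = 33.97 g.
Volume = m/ρ = 33.97 / 8.65 = 3.928 cm³.
Thickness = V/A = 3.928 / 346 = 0.0114 cm = 114 μm.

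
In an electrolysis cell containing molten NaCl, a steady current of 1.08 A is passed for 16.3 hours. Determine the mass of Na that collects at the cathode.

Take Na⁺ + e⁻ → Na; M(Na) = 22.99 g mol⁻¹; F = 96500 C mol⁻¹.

Q = I·t = 1.080 A × 58680 s = 63370 C.
n(e⁻) = Q/F = 63370 / 96500 = 0.6567 mol.
Na⁺ + e⁻ → Na, so n(Na) = n(e⁻)/1 = 0.6567 mol.
m = n·M = 0.6567 × 22.99 = 15.1 g.

15.1 g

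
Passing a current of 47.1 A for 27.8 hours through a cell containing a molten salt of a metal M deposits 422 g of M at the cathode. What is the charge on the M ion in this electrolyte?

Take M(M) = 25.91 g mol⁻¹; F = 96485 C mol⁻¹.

Q = I·t = 47.10 A × 100080 s = 4714000 C, so n(e⁻) = 4714000/96485 = 48.85 mol.
n(M) deposited = 422 / 25.91 = 16.29 mol.
Electrons per atom = n(e⁻)/n(M) = 48.85 / 16.29 = 3.00 ≈ 3, so the ion is M³⁺.

+3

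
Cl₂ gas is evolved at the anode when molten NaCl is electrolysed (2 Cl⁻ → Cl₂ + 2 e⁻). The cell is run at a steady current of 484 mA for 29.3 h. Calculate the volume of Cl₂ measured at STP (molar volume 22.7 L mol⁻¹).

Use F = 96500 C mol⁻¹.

6.00 L

Q = I·t = 0.4840 A × 105480 s = 51050 C.
n(e⁻) = Q/F = 51050 / 96500 = 0.5290 mol.
2 electrons are transferred per Cl₂ molecule, so n(Cl₂) = 0.5290 / 2 = 0.2645 mol.
V = n × V_m = 0.2645 × 22.7 = 6.00 L.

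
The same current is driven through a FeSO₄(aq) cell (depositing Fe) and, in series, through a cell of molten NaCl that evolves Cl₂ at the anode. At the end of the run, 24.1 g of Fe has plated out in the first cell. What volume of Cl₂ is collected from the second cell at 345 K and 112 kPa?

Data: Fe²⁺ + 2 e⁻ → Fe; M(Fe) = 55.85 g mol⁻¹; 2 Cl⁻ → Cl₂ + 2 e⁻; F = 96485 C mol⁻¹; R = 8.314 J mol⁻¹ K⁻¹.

n(Fe) = 24.1 / 55.85 = 0.4315 mol, so n(e⁻) = 2 × 0.4315 = 0.8630 mol.
The cells are in series, so the same 0.8630 mol of electrons passes through the second cell.
2 Cl⁻ → Cl₂ + 2 e⁻ — 2 mol e⁻ per mol Cl₂, so n(Cl₂) = 0.8630/2 = 0.4315 mol.
V = nRT/P = (0.4315 × 8.314 × 345) / (112 × 10³) = 0.0111 m³ = 11.1 L.

11.1 L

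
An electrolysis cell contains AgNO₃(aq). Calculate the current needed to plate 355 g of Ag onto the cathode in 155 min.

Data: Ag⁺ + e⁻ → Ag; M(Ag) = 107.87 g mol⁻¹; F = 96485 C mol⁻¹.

n(Ag) = 355 / 107.87 = 3.291 mol.
n(e⁻) = 1 × 3.291 = 3.291 mol.
Q = n(e⁻)·F = 3.291 × 96485 = 317500 C.
I = Q/t = 317500 / 9300.0 s = 34.1 A.

34.1 A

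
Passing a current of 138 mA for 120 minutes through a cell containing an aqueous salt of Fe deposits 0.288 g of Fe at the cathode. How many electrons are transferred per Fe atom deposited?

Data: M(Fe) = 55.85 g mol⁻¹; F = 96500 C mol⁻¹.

2

Q = I·t = 0.1380 A × 7200.0 s = 993.6 C, so n(e⁻) = 993.6/96500 = 0.01030 mol.
n(Fe) deposited = 0.288 / 55.85 = 0.005157 mol.
Electrons per atom = n(e⁻)/n(Fe) = 0.01030 / 0.005157 = 2.00 ≈ 2, so the ion is Fe²⁺.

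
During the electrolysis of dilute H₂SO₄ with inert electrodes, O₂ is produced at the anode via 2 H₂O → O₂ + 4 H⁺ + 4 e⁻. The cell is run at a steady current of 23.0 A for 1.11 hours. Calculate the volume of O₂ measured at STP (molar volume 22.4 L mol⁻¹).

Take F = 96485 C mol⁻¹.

5.33 L

Q = I·t = 23.00 A × 3996.0 s = 91910 C.
n(e⁻) = Q/F = 91910 / 96485 = 0.9526 mol.
4 electrons are transferred per O₂ molecule, so n(O₂) = 0.9526 / 4 = 0.2381 mol.
V = n × V_m = 0.2381 × 22.4 = 5.33 L.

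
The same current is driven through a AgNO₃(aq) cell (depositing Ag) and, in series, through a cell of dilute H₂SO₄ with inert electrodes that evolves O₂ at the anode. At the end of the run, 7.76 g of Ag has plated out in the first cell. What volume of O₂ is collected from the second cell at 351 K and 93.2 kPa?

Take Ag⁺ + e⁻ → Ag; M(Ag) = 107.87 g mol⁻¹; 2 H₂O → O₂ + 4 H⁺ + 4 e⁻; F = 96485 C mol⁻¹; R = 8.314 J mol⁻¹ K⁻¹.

n(Ag) = 7.76 / 107.87 = 0.07194 mol, so n(e⁻) = 1 × 0.07194 = 0.07194 mol.
The cells are in series, so the same 0.07194 mol of electrons passes through the second cell.
2 H₂O → O₂ + 4 H⁺ + 4 e⁻ — 4 mol e⁻ per mol O₂, so n(O₂) = 0.07194/4 = 0.01798 mol.
V = nRT/P = (0.01798 × 8.314 × 351) / (93.2 × 10³) = 5.63 × 10⁻⁴ m³ = 0.563 L.

0.563 L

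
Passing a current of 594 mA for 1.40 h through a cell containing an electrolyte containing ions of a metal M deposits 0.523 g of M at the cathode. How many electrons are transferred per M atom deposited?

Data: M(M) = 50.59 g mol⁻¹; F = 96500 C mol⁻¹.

Q = I·t = 0.5940 A × 5040.0 s = 2994 C, so n(e⁻) = 2994/96500 = 0.03102 mol.
n(M) deposited = 0.523 / 50.59 = 0.01034 mol.
Electrons per atom = n(e⁻)/n(M) = 0.03102 / 0.01034 = 3.00 ≈ 3, so the ion is M³⁺.

3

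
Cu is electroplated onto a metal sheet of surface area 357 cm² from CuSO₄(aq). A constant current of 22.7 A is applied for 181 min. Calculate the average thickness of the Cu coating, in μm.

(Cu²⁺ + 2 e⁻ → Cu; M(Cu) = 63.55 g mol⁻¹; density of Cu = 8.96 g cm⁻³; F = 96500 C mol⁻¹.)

Q = I·t = 22.70 × 10860 = 246500 C; n(e⁻) = 2.555 mol.
n(Cu) = n(e⁻)/2 = 1.277 mol, so m = 1.277 × 63.55 = 81.17 g.
Volume = m/ρ = 81.17 / 8.96 = 9.060 cm³.
Thickness = V/A = 9.060 / 357 = 0.0254 cm = 254 μm.

254 μm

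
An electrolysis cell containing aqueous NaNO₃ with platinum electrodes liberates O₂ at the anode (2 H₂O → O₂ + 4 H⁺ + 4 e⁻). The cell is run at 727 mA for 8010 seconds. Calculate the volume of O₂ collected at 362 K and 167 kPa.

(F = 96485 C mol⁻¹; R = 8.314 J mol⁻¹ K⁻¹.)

0.272 L

Q = I·t = 0.7270 A × 8010.0 s = 5823 C.
n(e⁻) = Q/F = 5823 / 96485 = 0.06035 mol.
4 electrons are transferred per O₂ molecule, so n(O₂) = 0.06035 / 4 = 0.01509 mol.
V = nRT/P = (0.01509 × 8.314 × 362) / (167 × 10³ Pa) = 2.72 × 10⁻⁴ m³ = 0.272 L.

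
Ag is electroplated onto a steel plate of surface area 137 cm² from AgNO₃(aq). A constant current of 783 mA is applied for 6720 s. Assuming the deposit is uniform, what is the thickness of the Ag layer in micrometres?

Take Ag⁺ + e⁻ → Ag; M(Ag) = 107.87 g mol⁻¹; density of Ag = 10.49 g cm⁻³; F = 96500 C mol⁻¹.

40.9 μm

Q = I·t = 0.7830 × 6720.0 = 5262 C; n(e⁻) = 0.05453 mol.
n(Ag) = n(e⁻)/1 = 0.05453 mol, so m = 0.05453 × 107.87 = 5.882 g.
Volume = m/ρ = 5.882 / 10.49 = 0.5607 cm³.
Thickness = V/A = 0.5607 / 137 = 0.00409 cm = 40.9 μm.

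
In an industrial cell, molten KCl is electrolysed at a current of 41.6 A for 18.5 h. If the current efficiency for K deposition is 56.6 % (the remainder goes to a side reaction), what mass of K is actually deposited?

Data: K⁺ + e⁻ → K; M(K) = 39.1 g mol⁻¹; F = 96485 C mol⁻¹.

635 g

Q = I·t = 41.60 × 66600 = 2771000 C.
n(e⁻) = 2771000/96485 = 28.71 mol; theoretically n(K) = 28.71/1 = 28.71 mol, m_theo = 1123 g.
At 56.6 % efficiency, m_actual = 0.566 × 1123 = 635 g.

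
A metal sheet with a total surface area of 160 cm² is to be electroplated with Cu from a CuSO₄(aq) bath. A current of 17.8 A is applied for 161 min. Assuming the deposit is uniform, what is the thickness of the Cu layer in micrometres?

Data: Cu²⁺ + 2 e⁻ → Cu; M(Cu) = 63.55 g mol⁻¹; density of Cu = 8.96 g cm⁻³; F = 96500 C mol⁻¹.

Q = I·t = 17.80 × 9660.0 = 171900 C; n(e⁻) = 1.782 mol.
n(Cu) = n(e⁻)/2 = 0.8909 mol, so m = 0.8909 × 63.55 = 56.62 g.
Volume = m/ρ = 56.62 / 8.96 = 6.319 cm³.
Thickness = V/A = 6.319 / 160 = 0.0395 cm = 395 μm.

395 μm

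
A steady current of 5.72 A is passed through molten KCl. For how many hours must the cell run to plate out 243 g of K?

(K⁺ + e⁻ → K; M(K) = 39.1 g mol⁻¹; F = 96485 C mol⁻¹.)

n(K) = m/M = 243 / 39.1 = 6.215 mol.
Each K atom requires 1 electron, so n(e⁻) = 1 × 6.215 = 6.215 mol.
Q = n(e⁻)·F = 6.215 × 96485 = 599600 C.
t = Q/I = 599600 / 5.720 A = 104800 s = 29.1 h.

29.1 h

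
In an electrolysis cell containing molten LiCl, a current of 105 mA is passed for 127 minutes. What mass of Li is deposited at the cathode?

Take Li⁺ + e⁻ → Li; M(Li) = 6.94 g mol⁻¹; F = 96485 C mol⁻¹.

Q = I·t = 0.1050 A × 7620.0 s = 800.1 C.
n(e⁻) = Q/F = 800.1 / 96485 = 0.008292 mol.
Li⁺ + e⁻ → Li, so n(Li) = n(e⁻)/1 = 0.008292 mol.
m = n·M = 0.008292 × 6.94 = 0.0575 g.

0.0575 g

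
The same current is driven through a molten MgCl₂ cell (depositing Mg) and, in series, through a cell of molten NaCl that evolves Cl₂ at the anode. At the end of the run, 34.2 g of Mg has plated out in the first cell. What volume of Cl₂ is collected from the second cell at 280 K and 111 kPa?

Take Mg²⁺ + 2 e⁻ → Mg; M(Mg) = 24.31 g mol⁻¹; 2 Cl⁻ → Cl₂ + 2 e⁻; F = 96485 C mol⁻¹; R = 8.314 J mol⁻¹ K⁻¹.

n(Mg) = 34.2 / 24.31 = 1.407 mol, so n(e⁻) = 2 × 1.407 = 2.814 mol.
The cells are in series, so the same 2.814 mol of electrons passes through the second cell.
2 Cl⁻ → Cl₂ + 2 e⁻ — 2 mol e⁻ per mol Cl₂, so n(Cl₂) = 2.814/2 = 1.407 mol.
V = nRT/P = (1.407 × 8.314 × 280) / (111 × 10³) = 0.0295 m³ = 29.5 L.

29.5 L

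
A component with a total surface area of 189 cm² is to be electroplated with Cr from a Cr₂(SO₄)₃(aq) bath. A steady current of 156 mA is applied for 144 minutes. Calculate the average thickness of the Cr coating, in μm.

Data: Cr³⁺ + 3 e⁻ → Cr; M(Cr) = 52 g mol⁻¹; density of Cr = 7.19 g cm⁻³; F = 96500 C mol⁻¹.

1.78 μm

Q = I·t = 0.1560 × 8640.0 = 1348 C; n(e⁻) = 0.01397 mol.
n(Cr) = n(e⁻)/3 = 0.004656 mol, so m = 0.004656 × 52 = 0.2421 g.
Volume = m/ρ = 0.2421 / 7.19 = 0.03367 cm³.
Thickness = V/A = 0.03367 / 189 = 1.78 × 10⁻⁴ cm = 1.78 μm.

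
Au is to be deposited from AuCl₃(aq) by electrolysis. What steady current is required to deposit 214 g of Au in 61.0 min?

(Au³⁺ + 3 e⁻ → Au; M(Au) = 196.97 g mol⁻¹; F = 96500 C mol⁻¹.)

n(Au) = 214 / 196.97 = 1.086 mol.
n(e⁻) = 3 × 1.086 = 3.259 mol.
Q = n(e⁻)·F = 3.259 × 96500 = 314500 C.
I = Q/t = 314500 / 3660.0 s = 85.9 A.

85.9 A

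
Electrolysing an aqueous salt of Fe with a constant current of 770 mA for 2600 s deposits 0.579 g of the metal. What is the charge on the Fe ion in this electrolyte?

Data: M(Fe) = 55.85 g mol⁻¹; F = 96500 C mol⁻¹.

+2

Q = I·t = 0.7700 A × 2600.0 s = 2002 C, so n(e⁻) = 2002/96500 = 0.02075 mol.
n(Fe) deposited = 0.579 / 55.85 = 0.01037 mol.
Electrons per atom = n(e⁻)/n(Fe) = 0.02075 / 0.01037 = 2.00 ≈ 2, so the ion is Fe²⁺.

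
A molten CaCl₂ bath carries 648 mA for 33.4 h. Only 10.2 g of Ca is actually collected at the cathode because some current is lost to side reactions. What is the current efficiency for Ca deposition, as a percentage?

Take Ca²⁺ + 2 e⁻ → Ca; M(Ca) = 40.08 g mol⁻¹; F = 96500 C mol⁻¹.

63.0 %

Q = I·t = 0.6480 × 120240 = 77920 C; n(e⁻) = 77920/96500 = 0.8074 mol.
Theoretical n(Ca) = n(e⁻)/2 = 0.4037 mol, i.e. m_theo = 0.4037 × 40.08 = 16.18 g.
Efficiency = m_actual / m_theo = 10.2 / 16.18 = 63.0 %.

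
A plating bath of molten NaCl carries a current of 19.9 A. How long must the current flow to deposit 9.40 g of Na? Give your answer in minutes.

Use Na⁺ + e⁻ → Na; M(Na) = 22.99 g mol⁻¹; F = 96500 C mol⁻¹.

n(Na) = m/M = 9.40 / 22.99 = 0.4089 mol.
Each Na atom requires 1 electron, so n(e⁻) = 1 × 0.4089 = 0.4089 mol.
Q = n(e⁻)·F = 0.4089 × 96500 = 39460 C.
t = Q/I = 39460 / 19.90 A = 1983 s = 33.0 min.

33.0 min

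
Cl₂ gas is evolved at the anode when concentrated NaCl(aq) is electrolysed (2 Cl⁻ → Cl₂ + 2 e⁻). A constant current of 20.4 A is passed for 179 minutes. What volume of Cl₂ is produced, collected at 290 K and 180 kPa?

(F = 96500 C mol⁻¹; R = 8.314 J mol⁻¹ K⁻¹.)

Q = I·t = 20.40 A × 10740 s = 219100 C.
n(e⁻) = Q/F = 219100 / 96500 = 2.270 mol.
2 electrons are transferred per Cl₂ molecule, so n(Cl₂) = 2.270 / 2 = 1.135 mol.
V = nRT/P = (1.135 × 8.314 × 290) / (180 × 10³ Pa) = 0.0152 m³ = 15.2 L.

15.2 L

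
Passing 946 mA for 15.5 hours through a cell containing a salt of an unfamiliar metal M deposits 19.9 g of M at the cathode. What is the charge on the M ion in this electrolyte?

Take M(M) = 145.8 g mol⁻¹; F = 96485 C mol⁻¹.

+4

Q = I·t = 0.9460 A × 55800 s = 52790 C, so n(e⁻) = 52790/96485 = 0.5471 mol.
n(M) deposited = 19.9 / 145.8 = 0.1365 mol.
Electrons per atom = n(e⁻)/n(M) = 0.5471 / 0.1365 = 4.01 ≈ 4, so the ion is M⁴⁺.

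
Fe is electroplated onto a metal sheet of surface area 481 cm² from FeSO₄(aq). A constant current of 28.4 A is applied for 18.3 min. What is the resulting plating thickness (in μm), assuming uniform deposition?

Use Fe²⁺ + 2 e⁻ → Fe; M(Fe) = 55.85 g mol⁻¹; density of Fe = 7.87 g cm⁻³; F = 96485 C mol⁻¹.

Q = I·t = 28.40 × 1098.0 = 31180 C; n(e⁻) = 0.3232 mol.
n(Fe) = n(e⁻)/2 = 0.1616 mol, so m = 0.1616 × 55.85 = 9.025 g.
Volume = m/ρ = 9.025 / 7.87 = 1.147 cm³.
Thickness = V/A = 1.147 / 481 = 0.00238 cm = 23.8 μm.

23.8 μm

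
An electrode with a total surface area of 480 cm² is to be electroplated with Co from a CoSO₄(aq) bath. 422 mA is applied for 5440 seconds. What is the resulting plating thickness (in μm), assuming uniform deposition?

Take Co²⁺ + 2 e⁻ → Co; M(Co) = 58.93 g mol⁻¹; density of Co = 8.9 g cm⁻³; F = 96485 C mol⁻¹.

Q = I·t = 0.4220 × 5440.0 = 2296 C; n(e⁻) = 0.02379 mol.
n(Co) = n(e⁻)/2 = 0.01190 mol, so m = 0.01190 × 58.93 = 0.7011 g.
Volume = m/ρ = 0.7011 / 8.9 = 0.07877 cm³.
Thickness = V/A = 0.07877 / 480 = 1.64 × 10⁻⁴ cm = 1.64 μm.

1.64 μm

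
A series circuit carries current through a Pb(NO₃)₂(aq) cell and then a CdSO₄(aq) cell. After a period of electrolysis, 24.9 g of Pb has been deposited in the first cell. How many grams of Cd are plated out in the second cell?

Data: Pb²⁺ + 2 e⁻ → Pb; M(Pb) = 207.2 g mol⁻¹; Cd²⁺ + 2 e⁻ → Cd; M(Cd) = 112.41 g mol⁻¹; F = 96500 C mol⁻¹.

13.5 g

n(Pb) = 24.9 / 207.2 = 0.1202 mol.
Since Pb²⁺ + 2 e⁻ → Pb, n(e⁻) passed = 2 × 0.1202 = 0.2403 mol.
Cells in series carry the same charge, so the same 0.2403 mol of electrons passes through cell 2.
Cd²⁺ + 2 e⁻ → Cd, so n(Cd) = 0.2403 / 2 = 0.1202 mol.
m(Cd) = 0.1202 × 112.41 = 13.5 g.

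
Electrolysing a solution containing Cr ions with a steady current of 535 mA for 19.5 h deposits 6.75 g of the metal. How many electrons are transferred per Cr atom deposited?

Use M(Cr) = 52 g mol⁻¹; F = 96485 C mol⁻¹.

Q = I·t = 0.5350 A × 70200 s = 37560 C, so n(e⁻) = 37560/96485 = 0.3893 mol.
n(Cr) deposited = 6.75 / 52 = 0.1298 mol.
Electrons per atom = n(e⁻)/n(Cr) = 0.3893 / 0.1298 = 3.00 ≈ 3, so the ion is Cr³⁺.

3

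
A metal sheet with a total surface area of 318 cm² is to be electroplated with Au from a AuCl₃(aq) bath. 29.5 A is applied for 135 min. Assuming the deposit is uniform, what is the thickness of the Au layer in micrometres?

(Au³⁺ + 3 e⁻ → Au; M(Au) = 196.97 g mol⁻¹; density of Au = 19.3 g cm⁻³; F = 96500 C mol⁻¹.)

265 μm

Q = I·t = 29.50 × 8100.0 = 239000 C; n(e⁻) = 2.476 mol.
n(Au) = n(e⁻)/3 = 0.8254 mol, so m = 0.8254 × 196.97 = 162.6 g.
Volume = m/ρ = 162.6 / 19.3 = 8.424 cm³.
Thickness = V/A = 8.424 / 318 = 0.0265 cm = 265 μm.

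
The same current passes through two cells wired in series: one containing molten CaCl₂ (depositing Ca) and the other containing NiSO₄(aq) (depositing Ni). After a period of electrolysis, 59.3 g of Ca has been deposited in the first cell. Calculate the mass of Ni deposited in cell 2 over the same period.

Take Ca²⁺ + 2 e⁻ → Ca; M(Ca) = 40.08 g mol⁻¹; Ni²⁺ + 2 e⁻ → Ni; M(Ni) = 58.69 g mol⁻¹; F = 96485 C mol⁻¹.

86.8 g

n(Ca) = 59.3 / 40.08 = 1.480 mol.
Since Ca²⁺ + 2 e⁻ → Ca, n(e⁻) passed = 2 × 1.480 = 2.959 mol.
Cells in series carry the same charge, so the same 2.959 mol of electrons passes through cell 2.
Ni²⁺ + 2 e⁻ → Ni, so n(Ni) = 2.959 / 2 = 1.480 mol.
m(Ni) = 1.480 × 58.69 = 86.8 g.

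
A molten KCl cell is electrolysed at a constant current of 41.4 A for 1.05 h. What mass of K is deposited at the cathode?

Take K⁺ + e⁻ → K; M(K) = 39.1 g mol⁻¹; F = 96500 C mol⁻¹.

Q = I·t = 41.40 A × 3780.0 s = 156500 C.
n(e⁻) = Q/F = 156500 / 96500 = 1.622 mol.
K⁺ + e⁻ → K, so n(K) = n(e⁻)/1 = 1.622 mol.
m = n·M = 1.622 × 39.1 = 63.4 g.

63.4 g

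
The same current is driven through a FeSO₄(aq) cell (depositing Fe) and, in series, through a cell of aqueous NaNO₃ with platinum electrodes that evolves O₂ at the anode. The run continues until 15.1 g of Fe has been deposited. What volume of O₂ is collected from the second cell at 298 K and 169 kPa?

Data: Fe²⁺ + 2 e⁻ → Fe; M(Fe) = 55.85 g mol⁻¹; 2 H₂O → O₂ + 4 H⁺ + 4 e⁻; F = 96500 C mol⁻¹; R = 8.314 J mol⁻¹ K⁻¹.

n(Fe) = 15.1 / 55.85 = 0.2704 mol, so n(e⁻) = 2 × 0.2704 = 0.5407 mol.
The cells are in series, so the same 0.5407 mol of electrons passes through the second cell.
2 H₂O → O₂ + 4 H⁺ + 4 e⁻ — 4 mol e⁻ per mol O₂, so n(O₂) = 0.5407/4 = 0.1352 mol.
V = nRT/P = (0.1352 × 8.314 × 298) / (169 × 10³) = 0.00198 m³ = 1.98 L.

1.98 L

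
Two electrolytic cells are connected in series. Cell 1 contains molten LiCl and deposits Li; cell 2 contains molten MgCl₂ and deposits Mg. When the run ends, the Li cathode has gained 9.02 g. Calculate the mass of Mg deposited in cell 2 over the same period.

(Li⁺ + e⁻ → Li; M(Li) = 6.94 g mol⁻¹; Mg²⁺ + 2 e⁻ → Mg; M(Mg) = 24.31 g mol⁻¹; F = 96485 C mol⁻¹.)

15.8 g

n(Li) = 9.02 / 6.94 = 1.300 mol.
Since Li⁺ + e⁻ → Li, n(e⁻) passed = 1 × 1.300 = 1.300 mol.
Cells in series carry the same charge, so the same 1.300 mol of electrons passes through cell 2.
Mg²⁺ + 2 e⁻ → Mg, so n(Mg) = 1.300 / 2 = 0.6499 mol.
m(Mg) = 0.6499 × 24.31 = 15.8 g.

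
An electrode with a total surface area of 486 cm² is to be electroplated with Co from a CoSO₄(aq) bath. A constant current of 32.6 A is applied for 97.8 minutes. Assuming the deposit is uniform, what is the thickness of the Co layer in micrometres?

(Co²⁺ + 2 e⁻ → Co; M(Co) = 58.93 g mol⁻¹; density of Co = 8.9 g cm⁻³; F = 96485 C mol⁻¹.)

Q = I·t = 32.60 × 5868.0 = 191300 C; n(e⁻) = 1.983 mol.
n(Co) = n(e⁻)/2 = 0.9913 mol, so m = 0.9913 × 58.93 = 58.42 g.
Volume = m/ρ = 58.42 / 8.9 = 6.564 cm³.
Thickness = V/A = 6.564 / 486 = 0.0135 cm = 135 μm.

135 μm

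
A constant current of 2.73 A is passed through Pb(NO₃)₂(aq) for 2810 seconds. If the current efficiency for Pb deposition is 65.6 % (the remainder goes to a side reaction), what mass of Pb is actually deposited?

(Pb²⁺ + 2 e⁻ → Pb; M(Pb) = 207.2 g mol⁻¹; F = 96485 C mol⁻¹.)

Q = I·t = 2.730 × 2810.0 = 7671 C.
n(e⁻) = 7671/96485 = 0.07951 mol; theoretically n(Pb) = 0.07951/2 = 0.03975 mol, m_theo = 8.237 g.
At 65.6 % efficiency, m_actual = 0.656 × 8.237 = 5.40 g.

5.40 g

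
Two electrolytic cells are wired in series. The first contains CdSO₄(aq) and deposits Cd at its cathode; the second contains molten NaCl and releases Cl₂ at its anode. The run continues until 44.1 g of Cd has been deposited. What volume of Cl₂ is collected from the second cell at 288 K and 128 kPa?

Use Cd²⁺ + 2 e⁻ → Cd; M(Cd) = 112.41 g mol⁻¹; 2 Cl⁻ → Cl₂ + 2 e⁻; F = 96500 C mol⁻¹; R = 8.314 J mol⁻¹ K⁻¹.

n(Cd) = 44.1 / 112.41 = 0.3923 mol, so n(e⁻) = 2 × 0.3923 = 0.7846 mol.
The cells are in series, so the same 0.7846 mol of electrons passes through the second cell.
2 Cl⁻ → Cl₂ + 2 e⁻ — 2 mol e⁻ per mol Cl₂, so n(Cl₂) = 0.7846/2 = 0.3923 mol.
V = nRT/P = (0.3923 × 8.314 × 288) / (128 × 10³) = 0.00734 m³ = 7.34 L.

7.34 L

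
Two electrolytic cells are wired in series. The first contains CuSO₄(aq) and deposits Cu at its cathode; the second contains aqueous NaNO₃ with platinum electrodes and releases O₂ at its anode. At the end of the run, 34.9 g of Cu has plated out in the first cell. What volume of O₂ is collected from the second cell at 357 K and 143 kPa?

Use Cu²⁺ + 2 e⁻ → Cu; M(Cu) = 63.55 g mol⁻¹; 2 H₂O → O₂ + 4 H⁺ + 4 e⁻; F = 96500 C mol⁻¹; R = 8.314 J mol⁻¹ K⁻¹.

n(Cu) = 34.9 / 63.55 = 0.5492 mol, so n(e⁻) = 2 × 0.5492 = 1.098 mol.
The cells are in series, so the same 1.098 mol of electrons passes through the second cell.
2 H₂O → O₂ + 4 H⁺ + 4 e⁻ — 4 mol e⁻ per mol O₂, so n(O₂) = 1.098/4 = 0.2746 mol.
V = nRT/P = (0.2746 × 8.314 × 357) / (143 × 10³) = 0.00570 m³ = 5.70 L.

5.70 L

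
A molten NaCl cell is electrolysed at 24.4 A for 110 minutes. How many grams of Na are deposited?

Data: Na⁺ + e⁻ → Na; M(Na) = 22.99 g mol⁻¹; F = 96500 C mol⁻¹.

38.4 g

Q = I·t = 24.40 A × 6600.0 s = 161000 C.
n(e⁻) = Q/F = 161000 / 96500 = 1.669 mol.
Na⁺ + e⁻ → Na, so n(Na) = n(e⁻)/1 = 1.669 mol.
m = n·M = 1.669 × 22.99 = 38.4 g.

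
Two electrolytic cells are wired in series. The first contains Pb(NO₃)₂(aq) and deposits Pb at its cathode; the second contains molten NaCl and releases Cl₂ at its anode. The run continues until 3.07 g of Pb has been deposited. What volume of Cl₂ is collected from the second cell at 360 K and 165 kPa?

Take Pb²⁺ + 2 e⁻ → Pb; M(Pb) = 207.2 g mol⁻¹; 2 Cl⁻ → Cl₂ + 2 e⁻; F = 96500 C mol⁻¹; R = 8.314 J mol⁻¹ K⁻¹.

0.269 L

n(Pb) = 3.07 / 207.2 = 0.01482 mol, so n(e⁻) = 2 × 0.01482 = 0.02963 mol.
The cells are in series, so the same 0.02963 mol of electrons passes through the second cell.
2 Cl⁻ → Cl₂ + 2 e⁻ — 2 mol e⁻ per mol Cl₂, so n(Cl₂) = 0.02963/2 = 0.01482 mol.
V = nRT/P = (0.01482 × 8.314 × 360) / (165 × 10³) = 2.69 × 10⁻⁴ m³ = 0.269 L.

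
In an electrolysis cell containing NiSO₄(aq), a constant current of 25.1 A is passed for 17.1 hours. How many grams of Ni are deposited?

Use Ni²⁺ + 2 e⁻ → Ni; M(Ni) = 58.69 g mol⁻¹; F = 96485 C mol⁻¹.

Q = I·t = 25.10 A × 61560 s = 1545000 C.
n(e⁻) = Q/F = 1545000 / 96485 = 16.01 mol.
Ni²⁺ + 2 e⁻ → Ni, so n(Ni) = n(e⁻)/2 = 8.007 mol.
m = n·M = 8.007 × 58.69 = 470 g.

470 g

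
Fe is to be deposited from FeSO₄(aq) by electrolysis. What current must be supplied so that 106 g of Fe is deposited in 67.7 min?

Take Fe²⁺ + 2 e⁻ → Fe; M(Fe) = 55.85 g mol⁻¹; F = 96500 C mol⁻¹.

n(Fe) = 106 / 55.85 = 1.898 mol.
n(e⁻) = 2 × 1.898 = 3.796 mol.
Q = n(e⁻)·F = 3.796 × 96500 = 366300 C.
I = Q/t = 366300 / 4062.0 s = 90.2 A.

90.2 A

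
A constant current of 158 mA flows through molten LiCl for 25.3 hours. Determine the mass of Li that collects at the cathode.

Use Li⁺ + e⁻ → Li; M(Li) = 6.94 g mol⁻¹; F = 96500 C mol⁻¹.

1.03 g

Q = I·t = 0.1580 A × 91080 s = 14390 C.
n(e⁻) = Q/F = 14390 / 96500 = 0.1491 mol.
Li⁺ + e⁻ → Li, so n(Li) = n(e⁻)/1 = 0.1491 mol.
m = n·M = 0.1491 × 6.94 = 1.03 g.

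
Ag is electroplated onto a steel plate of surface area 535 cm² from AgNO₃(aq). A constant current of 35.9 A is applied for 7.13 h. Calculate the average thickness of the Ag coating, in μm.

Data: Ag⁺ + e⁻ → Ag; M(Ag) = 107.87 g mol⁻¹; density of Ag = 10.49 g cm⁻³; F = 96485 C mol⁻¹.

1840 μm

Q = I·t = 35.90 × 25668 = 921500 C; n(e⁻) = 9.551 mol.
n(Ag) = n(e⁻)/1 = 9.551 mol, so m = 9.551 × 107.87 = 1030 g.
Volume = m/ρ = 1030 / 10.49 = 98.21 cm³.
Thickness = V/A = 98.21 / 535 = 0.184 cm = 1840 μm.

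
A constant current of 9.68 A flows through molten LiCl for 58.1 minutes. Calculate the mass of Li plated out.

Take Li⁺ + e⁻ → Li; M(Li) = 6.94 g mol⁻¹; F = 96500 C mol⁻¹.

2.43 g

Q = I·t = 9.680 A × 3486.0 s = 33740 C.
n(e⁻) = Q/F = 33740 / 96500 = 0.3497 mol.
Li⁺ + e⁻ → Li, so n(Li) = n(e⁻)/1 = 0.3497 mol.
m = n·M = 0.3497 × 6.94 = 2.43 g.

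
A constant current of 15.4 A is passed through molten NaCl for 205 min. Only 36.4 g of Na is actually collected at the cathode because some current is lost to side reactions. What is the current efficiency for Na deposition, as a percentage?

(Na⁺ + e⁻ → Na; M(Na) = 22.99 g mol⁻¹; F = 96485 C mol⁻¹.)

Q = I·t = 15.40 × 12300 = 189400 C; n(e⁻) = 189400/96485 = 1.963 mol.
Theoretical n(Na) = n(e⁻)/1 = 1.963 mol, i.e. m_theo = 1.963 × 22.99 = 45.13 g.
Efficiency = m_actual / m_theo = 36.4 / 45.13 = 80.6 %.

80.6 %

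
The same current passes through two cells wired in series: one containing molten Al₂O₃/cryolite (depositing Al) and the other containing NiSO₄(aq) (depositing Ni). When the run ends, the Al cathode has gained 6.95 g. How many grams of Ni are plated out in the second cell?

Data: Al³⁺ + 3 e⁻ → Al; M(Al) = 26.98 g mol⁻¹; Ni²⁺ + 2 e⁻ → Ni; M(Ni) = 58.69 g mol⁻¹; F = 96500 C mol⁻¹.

22.7 g

n(Al) = 6.95 / 26.98 = 0.2576 mol.
Since Al³⁺ + 3 e⁻ → Al, n(e⁻) passed = 3 × 0.2576 = 0.7728 mol.
Cells in series carry the same charge, so the same 0.7728 mol of electrons passes through cell 2.
Ni²⁺ + 2 e⁻ → Ni, so n(Ni) = 0.7728 / 2 = 0.3864 mol.
m(Ni) = 0.3864 × 58.69 = 22.7 g.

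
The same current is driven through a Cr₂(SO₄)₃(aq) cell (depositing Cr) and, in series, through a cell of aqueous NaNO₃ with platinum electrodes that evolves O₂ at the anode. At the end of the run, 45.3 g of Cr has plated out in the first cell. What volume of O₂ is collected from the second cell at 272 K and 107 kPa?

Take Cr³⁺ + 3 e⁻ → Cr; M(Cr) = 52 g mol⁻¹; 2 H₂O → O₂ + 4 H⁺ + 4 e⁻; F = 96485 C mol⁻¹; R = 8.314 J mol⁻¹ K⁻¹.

n(Cr) = 45.3 / 52 = 0.8712 mol, so n(e⁻) = 3 × 0.8712 = 2.613 mol.
The cells are in series, so the same 2.613 mol of electrons passes through the second cell.
2 H₂O → O₂ + 4 H⁺ + 4 e⁻ — 4 mol e⁻ per mol O₂, so n(O₂) = 2.613/4 = 0.6534 mol.
V = nRT/P = (0.6534 × 8.314 × 272) / (107 × 10³) = 0.0138 m³ = 13.8 L.

13.8 L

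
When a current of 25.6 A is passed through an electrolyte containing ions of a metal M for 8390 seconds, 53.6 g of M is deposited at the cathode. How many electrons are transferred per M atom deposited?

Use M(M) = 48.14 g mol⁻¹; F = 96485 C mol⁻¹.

2

Q = I·t = 25.60 A × 8390.0 s = 214800 C, so n(e⁻) = 214800/96485 = 2.226 mol.
n(M) deposited = 53.6 / 48.14 = 1.113 mol.
Electrons per atom = n(e⁻)/n(M) = 2.226 / 1.113 = 2.00 ≈ 2, so the ion is M²⁺.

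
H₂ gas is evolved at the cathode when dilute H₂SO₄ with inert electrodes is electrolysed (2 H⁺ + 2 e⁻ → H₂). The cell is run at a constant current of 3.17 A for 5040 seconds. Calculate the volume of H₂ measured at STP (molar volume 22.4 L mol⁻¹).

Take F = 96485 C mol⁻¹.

Q = I·t = 3.170 A × 5040.0 s = 15980 C.
n(e⁻) = Q/F = 15980 / 96485 = 0.1656 mol.
2 electrons are transferred per H₂ molecule, so n(H₂) = 0.1656 / 2 = 0.08279 mol.
V = n × V_m = 0.08279 × 22.4 = 1.85 L.

1.85 L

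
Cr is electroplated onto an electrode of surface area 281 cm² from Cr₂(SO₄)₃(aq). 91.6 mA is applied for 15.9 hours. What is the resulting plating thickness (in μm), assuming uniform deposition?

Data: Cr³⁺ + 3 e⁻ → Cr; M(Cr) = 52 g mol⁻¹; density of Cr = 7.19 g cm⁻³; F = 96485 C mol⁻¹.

Q = I·t = 0.09160 × 57240 = 5243 C; n(e⁻) = 0.05434 mol.
n(Cr) = n(e⁻)/3 = 0.01811 mol, so m = 0.01811 × 52 = 0.9419 g.
Volume = m/ρ = 0.9419 / 7.19 = 0.1310 cm³.
Thickness = V/A = 0.1310 / 281 = 4.66 × 10⁻⁴ cm = 4.66 μm.

4.66 μm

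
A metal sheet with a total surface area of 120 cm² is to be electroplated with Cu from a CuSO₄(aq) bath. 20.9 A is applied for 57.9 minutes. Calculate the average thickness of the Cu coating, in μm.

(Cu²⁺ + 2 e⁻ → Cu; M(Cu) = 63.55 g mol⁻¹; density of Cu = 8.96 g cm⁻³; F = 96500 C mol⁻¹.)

Q = I·t = 20.90 × 3474.0 = 72610 C; n(e⁻) = 0.7524 mol.
n(Cu) = n(e⁻)/2 = 0.3762 mol, so m = 0.3762 × 63.55 = 23.91 g.
Volume = m/ρ = 23.91 / 8.96 = 2.668 cm³.
Thickness = V/A = 2.668 / 120 = 0.0222 cm = 222 μm.

222 μm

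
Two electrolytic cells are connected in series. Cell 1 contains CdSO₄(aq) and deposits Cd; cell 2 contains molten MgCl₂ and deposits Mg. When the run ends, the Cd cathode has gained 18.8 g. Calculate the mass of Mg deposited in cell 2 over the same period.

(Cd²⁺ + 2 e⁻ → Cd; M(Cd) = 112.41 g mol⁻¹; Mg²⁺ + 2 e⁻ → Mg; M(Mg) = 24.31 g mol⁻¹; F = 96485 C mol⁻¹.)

4.07 g

n(Cd) = 18.8 / 112.41 = 0.1672 mol.
Since Cd²⁺ + 2 e⁻ → Cd, n(e⁻) passed = 2 × 0.1672 = 0.3345 mol.
Cells in series carry the same charge, so the same 0.3345 mol of electrons passes through cell 2.
Mg²⁺ + 2 e⁻ → Mg, so n(Mg) = 0.3345 / 2 = 0.1672 mol.
m(Mg) = 0.1672 × 24.31 = 4.07 g.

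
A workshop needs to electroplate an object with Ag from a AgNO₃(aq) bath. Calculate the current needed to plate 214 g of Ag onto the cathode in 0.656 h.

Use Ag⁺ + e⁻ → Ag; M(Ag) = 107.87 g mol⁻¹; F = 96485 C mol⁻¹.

n(Ag) = 214 / 107.87 = 1.984 mol.
n(e⁻) = 1 × 1.984 = 1.984 mol.
Q = n(e⁻)·F = 1.984 × 96485 = 191400 C.
I = Q/t = 191400 / 2361.6 s = 81.1 A.

81.1 A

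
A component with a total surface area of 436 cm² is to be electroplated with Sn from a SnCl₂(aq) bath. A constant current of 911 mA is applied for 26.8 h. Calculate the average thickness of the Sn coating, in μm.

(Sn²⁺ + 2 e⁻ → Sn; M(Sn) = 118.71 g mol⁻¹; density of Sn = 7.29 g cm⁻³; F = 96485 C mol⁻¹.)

170 μm

Q = I·t = 0.9110 × 96480 = 87890 C; n(e⁻) = 0.9110 mol.
n(Sn) = n(e⁻)/2 = 0.4555 mol, so m = 0.4555 × 118.71 = 54.07 g.
Volume = m/ρ = 54.07 / 7.29 = 7.417 cm³.
Thickness = V/A = 7.417 / 436 = 0.0170 cm = 170 μm.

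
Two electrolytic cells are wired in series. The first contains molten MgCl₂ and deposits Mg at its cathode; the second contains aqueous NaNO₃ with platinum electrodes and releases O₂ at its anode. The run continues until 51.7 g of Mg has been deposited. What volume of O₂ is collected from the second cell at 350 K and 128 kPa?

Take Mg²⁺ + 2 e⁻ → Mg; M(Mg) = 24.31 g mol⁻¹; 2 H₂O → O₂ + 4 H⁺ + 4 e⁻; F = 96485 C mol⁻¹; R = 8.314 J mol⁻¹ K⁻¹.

24.2 L

n(Mg) = 51.7 / 24.31 = 2.127 mol, so n(e⁻) = 2 × 2.127 = 4.253 mol.
The cells are in series, so the same 4.253 mol of electrons passes through the second cell.
2 H₂O → O₂ + 4 H⁺ + 4 e⁻ — 4 mol e⁻ per mol O₂, so n(O₂) = 4.253/4 = 1.063 mol.
V = nRT/P = (1.063 × 8.314 × 350) / (128 × 10³) = 0.0242 m³ = 24.2 L.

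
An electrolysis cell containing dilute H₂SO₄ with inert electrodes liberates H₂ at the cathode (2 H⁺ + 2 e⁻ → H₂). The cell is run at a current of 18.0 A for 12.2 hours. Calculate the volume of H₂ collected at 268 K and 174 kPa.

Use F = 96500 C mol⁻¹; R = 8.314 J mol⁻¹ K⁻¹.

52.5 L

Q = I·t = 18.00 A × 43920 s = 790600 C.
n(e⁻) = Q/F = 790600 / 96500 = 8.192 mol.
2 electrons are transferred per H₂ molecule, so n(H₂) = 8.192 / 2 = 4.096 mol.
V = nRT/P = (4.096 × 8.314 × 268) / (174 × 10³ Pa) = 0.0525 m³ = 52.5 L.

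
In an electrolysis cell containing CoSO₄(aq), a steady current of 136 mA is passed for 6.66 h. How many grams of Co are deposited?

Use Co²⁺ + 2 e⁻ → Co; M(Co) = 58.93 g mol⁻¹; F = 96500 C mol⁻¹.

0.996 g

Q = I·t = 0.1360 A × 23976 s = 3261 C.
n(e⁻) = Q/F = 3261 / 96500 = 0.03379 mol.
Co²⁺ + 2 e⁻ → Co, so n(Co) = n(e⁻)/2 = 0.01690 mol.
m = n·M = 0.01690 × 58.93 = 0.996 g.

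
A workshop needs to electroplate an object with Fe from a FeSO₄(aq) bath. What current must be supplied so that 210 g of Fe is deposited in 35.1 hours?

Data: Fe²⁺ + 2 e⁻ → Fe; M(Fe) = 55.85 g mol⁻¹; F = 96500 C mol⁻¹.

n(Fe) = 210 / 55.85 = 3.760 mol.
n(e⁻) = 2 × 3.760 = 7.520 mol.
Q = n(e⁻)·F = 7.520 × 96500 = 725700 C.
I = Q/t = 725700 / 126360 s = 5.74 A.

5.74 A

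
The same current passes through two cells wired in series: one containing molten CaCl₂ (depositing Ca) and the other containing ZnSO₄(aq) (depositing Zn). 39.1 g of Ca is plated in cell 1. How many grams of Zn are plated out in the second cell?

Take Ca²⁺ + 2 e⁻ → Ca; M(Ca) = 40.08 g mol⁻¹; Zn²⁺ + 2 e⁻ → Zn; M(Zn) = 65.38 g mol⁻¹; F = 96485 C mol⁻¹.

63.8 g

n(Ca) = 39.1 / 40.08 = 0.9755 mol.
Since Ca²⁺ + 2 e⁻ → Ca, n(e⁻) passed = 2 × 0.9755 = 1.951 mol.
Cells in series carry the same charge, so the same 1.951 mol of electrons passes through cell 2.
Zn²⁺ + 2 e⁻ → Zn, so n(Zn) = 1.951 / 2 = 0.9755 mol.
m(Zn) = 0.9755 × 65.38 = 63.8 g.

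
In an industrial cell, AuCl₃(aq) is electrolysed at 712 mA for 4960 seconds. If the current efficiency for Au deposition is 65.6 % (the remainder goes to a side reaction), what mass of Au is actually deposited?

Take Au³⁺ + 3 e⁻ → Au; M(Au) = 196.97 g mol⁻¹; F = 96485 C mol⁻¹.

Q = I·t = 0.7120 × 4960.0 = 3532 C.
n(e⁻) = 3532/96485 = 0.03660 mol; theoretically n(Au) = 0.03660/3 = 0.01220 mol, m_theo = 2.403 g.
At 65.6 % efficiency, m_actual = 0.656 × 2.403 = 1.58 g.

1.58 g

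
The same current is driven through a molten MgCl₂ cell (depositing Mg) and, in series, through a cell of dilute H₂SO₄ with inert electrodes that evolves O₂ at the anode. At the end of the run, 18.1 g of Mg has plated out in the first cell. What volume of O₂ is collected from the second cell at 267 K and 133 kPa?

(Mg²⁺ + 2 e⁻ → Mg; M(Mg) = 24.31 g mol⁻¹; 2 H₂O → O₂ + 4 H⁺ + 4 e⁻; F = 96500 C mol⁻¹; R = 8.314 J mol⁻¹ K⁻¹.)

6.21 L

n(Mg) = 18.1 / 24.31 = 0.7445 mol, so n(e⁻) = 2 × 0.7445 = 1.489 mol.
The cells are in series, so the same 1.489 mol of electrons passes through the second cell.
2 H₂O → O₂ + 4 H⁺ + 4 e⁻ — 4 mol e⁻ per mol O₂, so n(O₂) = 1.489/4 = 0.3723 mol.
V = nRT/P = (0.3723 × 8.314 × 267) / (133 × 10³) = 0.00621 m³ = 6.21 L.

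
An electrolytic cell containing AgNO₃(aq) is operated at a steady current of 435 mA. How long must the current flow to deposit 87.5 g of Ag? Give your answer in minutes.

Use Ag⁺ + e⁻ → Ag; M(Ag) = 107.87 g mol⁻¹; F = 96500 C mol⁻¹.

3000 min

n(Ag) = m/M = 87.5 / 107.87 = 0.8112 mol.
Each Ag atom requires 1 electron, so n(e⁻) = 1 × 0.8112 = 0.8112 mol.
Q = n(e⁻)·F = 0.8112 × 96500 = 78280 C.
t = Q/I = 78280 / 0.4350 A = 179900 s = 3000 min.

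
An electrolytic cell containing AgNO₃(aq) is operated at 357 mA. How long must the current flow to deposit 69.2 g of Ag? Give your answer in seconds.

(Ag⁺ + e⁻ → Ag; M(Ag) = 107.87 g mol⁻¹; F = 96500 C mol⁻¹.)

1.73 × 10⁵ s

n(Ag) = m/M = 69.2 / 107.87 = 0.6415 mol.
Each Ag atom requires 1 electron, so n(e⁻) = 1 × 0.6415 = 0.6415 mol.
Q = n(e⁻)·F = 0.6415 × 96500 = 61910 C.
t = Q/I = 61910 / 0.3570 A = 173400 s.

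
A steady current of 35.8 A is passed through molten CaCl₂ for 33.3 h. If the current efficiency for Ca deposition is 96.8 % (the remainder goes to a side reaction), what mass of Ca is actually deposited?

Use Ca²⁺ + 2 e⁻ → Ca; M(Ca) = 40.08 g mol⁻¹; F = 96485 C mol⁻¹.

Q = I·t = 35.80 × 119880 = 4292000 C.
n(e⁻) = 4292000/96485 = 44.48 mol; theoretically n(Ca) = 44.48/2 = 22.24 mol, m_theo = 891.4 g.
At 96.8 % efficiency, m_actual = 0.968 × 891.4 = 863 g.

863 g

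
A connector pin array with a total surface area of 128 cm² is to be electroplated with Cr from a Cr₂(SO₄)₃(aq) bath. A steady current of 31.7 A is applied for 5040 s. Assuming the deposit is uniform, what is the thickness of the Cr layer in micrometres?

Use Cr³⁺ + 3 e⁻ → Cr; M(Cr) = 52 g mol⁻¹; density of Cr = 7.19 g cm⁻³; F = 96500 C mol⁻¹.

312 μm

Q = I·t = 31.70 × 5040.0 = 159800 C; n(e⁻) = 1.656 mol.
n(Cr) = n(e⁻)/3 = 0.5519 mol, so m = 0.5519 × 52 = 28.70 g.
Volume = m/ρ = 28.70 / 7.19 = 3.991 cm³.
Thickness = V/A = 3.991 / 128 = 0.0312 cm = 312 μm.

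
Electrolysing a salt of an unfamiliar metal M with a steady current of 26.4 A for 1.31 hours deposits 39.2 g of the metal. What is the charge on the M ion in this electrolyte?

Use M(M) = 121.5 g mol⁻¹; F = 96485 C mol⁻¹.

Q = I·t = 26.40 A × 4716.0 s = 124500 C, so n(e⁻) = 124500/96485 = 1.290 mol.
n(M) deposited = 39.2 / 121.5 = 0.3226 mol.
Electrons per atom = n(e⁻)/n(M) = 1.290 / 0.3226 = 4.00 ≈ 4, so the ion is M⁴⁺.

+4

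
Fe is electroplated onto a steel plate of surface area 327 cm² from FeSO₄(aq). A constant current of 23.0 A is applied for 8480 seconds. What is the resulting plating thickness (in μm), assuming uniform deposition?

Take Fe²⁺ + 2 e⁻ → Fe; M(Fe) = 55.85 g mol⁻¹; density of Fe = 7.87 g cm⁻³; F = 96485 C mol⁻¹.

Q = I·t = 23.00 × 8480.0 = 195000 C; n(e⁻) = 2.021 mol.
n(Fe) = n(e⁻)/2 = 1.011 mol, so m = 1.011 × 55.85 = 56.45 g.
Volume = m/ρ = 56.45 / 7.87 = 7.173 cm³.
Thickness = V/A = 7.173 / 327 = 0.0219 cm = 219 μm.

219 μm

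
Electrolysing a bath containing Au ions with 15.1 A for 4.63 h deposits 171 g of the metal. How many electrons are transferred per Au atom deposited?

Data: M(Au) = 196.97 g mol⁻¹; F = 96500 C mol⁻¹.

Q = I·t = 15.10 A × 16668 s = 251700 C, so n(e⁻) = 251700/96500 = 2.608 mol.
n(Au) deposited = 171 / 196.97 = 0.8682 mol.
Electrons per atom = n(e⁻)/n(Au) = 2.608 / 0.8682 = 3.00 ≈ 3, so the ion is Au³⁺.

3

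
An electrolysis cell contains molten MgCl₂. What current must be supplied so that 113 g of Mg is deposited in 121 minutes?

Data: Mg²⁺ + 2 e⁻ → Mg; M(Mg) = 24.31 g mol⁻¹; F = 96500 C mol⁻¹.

n(Mg) = 113 / 24.31 = 4.648 mol.
n(e⁻) = 2 × 4.648 = 9.297 mol.
Q = n(e⁻)·F = 9.297 × 96500 = 897100 C.
I = Q/t = 897100 / 7260.0 s = 124 A.

124 A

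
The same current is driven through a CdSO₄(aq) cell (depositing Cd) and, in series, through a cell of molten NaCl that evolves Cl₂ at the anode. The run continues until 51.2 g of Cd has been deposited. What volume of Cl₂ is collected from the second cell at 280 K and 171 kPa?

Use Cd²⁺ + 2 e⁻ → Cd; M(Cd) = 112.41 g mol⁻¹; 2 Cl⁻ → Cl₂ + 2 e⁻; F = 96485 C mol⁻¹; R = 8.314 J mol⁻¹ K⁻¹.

n(Cd) = 51.2 / 112.41 = 0.4555 mol, so n(e⁻) = 2 × 0.4555 = 0.9110 mol.
The cells are in series, so the same 0.9110 mol of electrons passes through the second cell.
2 Cl⁻ → Cl₂ + 2 e⁻ — 2 mol e⁻ per mol Cl₂, so n(Cl₂) = 0.9110/2 = 0.4555 mol.
V = nRT/P = (0.4555 × 8.314 × 280) / (171 × 10³) = 0.00620 m³ = 6.20 L.

6.20 L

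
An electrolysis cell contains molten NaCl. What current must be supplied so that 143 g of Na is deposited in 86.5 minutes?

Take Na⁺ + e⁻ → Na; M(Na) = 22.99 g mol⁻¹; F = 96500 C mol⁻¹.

116 A

n(Na) = 143 / 22.99 = 6.220 mol.
n(e⁻) = 1 × 6.220 = 6.220 mol.
Q = n(e⁻)·F = 6.220 × 96500 = 600200 C.
I = Q/t = 600200 / 5190.0 s = 116 A.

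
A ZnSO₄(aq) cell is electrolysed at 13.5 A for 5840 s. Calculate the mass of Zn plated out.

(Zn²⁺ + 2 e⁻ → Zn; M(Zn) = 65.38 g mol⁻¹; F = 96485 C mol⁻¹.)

Q = I·t = 13.50 A × 5840.0 s = 78840 C.
n(e⁻) = Q/F = 78840 / 96485 = 0.8171 mol.
Zn²⁺ + 2 e⁻ → Zn, so n(Zn) = n(e⁻)/2 = 0.4086 mol.
m = n·M = 0.4086 × 65.38 = 26.7 g.

26.7 g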